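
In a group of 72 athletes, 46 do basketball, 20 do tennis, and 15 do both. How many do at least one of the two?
|A∪B| = |A| + |B| - |A∩B| = 46 + 20 - 15 = 51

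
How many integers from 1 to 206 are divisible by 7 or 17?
⌊206/7⌋ + ⌊206/17⌋ - ⌊206/119⌋ = 29 + 12 - 1 = 40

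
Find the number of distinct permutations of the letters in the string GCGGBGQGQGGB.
12! / (1! × 2! × 7! × 2!) = 23760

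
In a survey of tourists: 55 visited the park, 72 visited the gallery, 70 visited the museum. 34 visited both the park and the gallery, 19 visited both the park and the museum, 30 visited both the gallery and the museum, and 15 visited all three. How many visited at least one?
|A∪B∪C| = 55+72+70-34-19-30+15 = 129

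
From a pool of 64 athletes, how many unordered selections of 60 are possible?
C(64,60) = 64!/(60!×4!) = 635376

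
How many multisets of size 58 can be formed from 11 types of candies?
C(58+11-1, 11-1) = C(68, 10) = 290752384208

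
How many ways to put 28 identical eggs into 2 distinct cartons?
C(28+2-1, 2-1) = C(29, 1) = 29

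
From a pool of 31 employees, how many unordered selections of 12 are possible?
C(31,12) = 31!/(12!×19!) = 141120525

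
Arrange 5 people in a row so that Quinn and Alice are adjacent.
Treat as block: (5-1)! × 2! = 24 × 2 = 48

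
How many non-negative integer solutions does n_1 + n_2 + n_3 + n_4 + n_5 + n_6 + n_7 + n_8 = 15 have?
C(15+8-1, 8-1) = C(22, 7) = 170544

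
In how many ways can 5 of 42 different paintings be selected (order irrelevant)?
C(42,5) = 42!/(5!×37!) = 850668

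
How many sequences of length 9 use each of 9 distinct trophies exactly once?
9! = 362880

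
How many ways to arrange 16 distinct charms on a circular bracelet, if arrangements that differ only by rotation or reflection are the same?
(16-1)!/2 = 1307674368000/2 = 653837184000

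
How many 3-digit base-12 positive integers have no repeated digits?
First digit: 11 choices (nonzero). Then descending: 11 × 11 × 10 = 1210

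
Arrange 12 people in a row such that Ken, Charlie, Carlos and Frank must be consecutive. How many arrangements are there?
Treat the 4 as one block: (12-4+1)! × 4! = 362880 × 24 = 8709120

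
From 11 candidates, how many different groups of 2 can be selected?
C(11,2) = 11!/(2!×9!) = 55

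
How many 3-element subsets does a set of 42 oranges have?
C(42,3) = 42!/(3!×39!) = 11480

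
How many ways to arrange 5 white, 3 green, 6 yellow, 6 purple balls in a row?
20! / (5! × 3! × 6! × 6!) = 6518191680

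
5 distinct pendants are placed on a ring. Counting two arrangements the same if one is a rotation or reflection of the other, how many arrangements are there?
(5-1)!/2 = 24/2 = 12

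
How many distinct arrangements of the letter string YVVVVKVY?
8! / (5! × 2! × 1!) = 168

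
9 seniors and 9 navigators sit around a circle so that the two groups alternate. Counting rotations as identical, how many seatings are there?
Fix one of the seniors: (9-1)! ways for the remaining seniors, × 9! ways for the navigators = 40320 × 362880 = 14631321600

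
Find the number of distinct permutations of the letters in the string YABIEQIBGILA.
12! / (1! × 2! × 1! × 3! × 2! × 1! × 1! × 1!) = 19958400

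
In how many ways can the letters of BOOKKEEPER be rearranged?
10! / (1! × 2! × 2! × 3! × 1! × 1!) = 151200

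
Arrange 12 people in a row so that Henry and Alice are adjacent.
Treat as block: (12-1)! × 2! = 39916800 × 2 = 79833600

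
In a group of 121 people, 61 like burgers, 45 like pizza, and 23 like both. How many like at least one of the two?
|A∪B| = |A| + |B| - |A∩B| = 61 + 45 - 23 = 83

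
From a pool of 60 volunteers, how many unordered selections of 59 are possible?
C(60,59) = 60!/(59!×1!) = 60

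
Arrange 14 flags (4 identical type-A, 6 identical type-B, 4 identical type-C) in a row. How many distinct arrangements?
14! / (4! × 6! × 4!) = 210210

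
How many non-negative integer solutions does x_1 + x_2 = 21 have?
C(21+2-1, 2-1) = C(22, 1) = 22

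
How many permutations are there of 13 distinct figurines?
13! = 6227020800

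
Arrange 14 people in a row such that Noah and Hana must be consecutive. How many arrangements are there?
Treat the 2 as one block: (14-2+1)! × 2! = 6227020800 × 2 = 12454041600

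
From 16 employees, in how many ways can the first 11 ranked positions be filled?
P(16,11) = 16!/(16-11)! = 174356582400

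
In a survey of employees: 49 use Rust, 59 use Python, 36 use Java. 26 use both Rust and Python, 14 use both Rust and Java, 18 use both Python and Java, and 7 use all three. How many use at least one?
|A∪B∪C| = 49+59+36-26-14-18+7 = 93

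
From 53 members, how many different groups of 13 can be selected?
C(53,13) = 53!/(13!×40!) = 841392966470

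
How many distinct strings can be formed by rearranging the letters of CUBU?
4! / (2! × 1! × 1!) = 12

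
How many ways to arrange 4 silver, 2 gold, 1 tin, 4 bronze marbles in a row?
11! / (4! × 2! × 1! × 4!) = 34650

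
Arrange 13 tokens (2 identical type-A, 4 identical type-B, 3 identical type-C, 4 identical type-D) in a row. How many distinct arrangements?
13! / (2! × 4! × 3! × 4!) = 900900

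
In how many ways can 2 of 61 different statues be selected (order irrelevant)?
C(61,2) = 61!/(2!×59!) = 1830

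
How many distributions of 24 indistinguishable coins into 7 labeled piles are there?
C(24+7-1, 7-1) = C(30, 6) = 593775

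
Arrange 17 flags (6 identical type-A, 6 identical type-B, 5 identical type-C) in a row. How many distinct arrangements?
17! / (6! × 6! × 5!) = 5717712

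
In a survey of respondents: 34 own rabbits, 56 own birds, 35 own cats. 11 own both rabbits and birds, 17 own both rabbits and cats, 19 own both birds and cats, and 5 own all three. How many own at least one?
|A∪B∪C| = 34+56+35-11-17-19+5 = 83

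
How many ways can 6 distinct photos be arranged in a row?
6! = 720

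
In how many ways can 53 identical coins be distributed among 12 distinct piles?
C(53+12-1, 12-1) = C(64, 11) = 743595781824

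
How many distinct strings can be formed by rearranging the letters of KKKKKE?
6! / (5! × 1!) = 6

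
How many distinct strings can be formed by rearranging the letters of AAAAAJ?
6! / (1! × 5!) = 6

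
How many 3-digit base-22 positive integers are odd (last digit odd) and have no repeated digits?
Last∈{1,3,5,7,9,11,13,15,17,19,21}. Last=0: 0. Last nonzero: 11×20×P(20,1) = 4400. Total = 4400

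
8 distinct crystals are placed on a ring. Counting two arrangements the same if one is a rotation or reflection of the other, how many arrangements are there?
(8-1)!/2 = 5040/2 = 2520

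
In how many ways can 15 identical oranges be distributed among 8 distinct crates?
C(15+8-1, 8-1) = C(22, 7) = 170544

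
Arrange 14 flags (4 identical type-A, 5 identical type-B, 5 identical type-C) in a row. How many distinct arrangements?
14! / (4! × 5! × 5!) = 252252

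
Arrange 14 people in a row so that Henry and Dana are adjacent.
Treat as block: (14-1)! × 2! = 6227020800 × 2 = 12454041600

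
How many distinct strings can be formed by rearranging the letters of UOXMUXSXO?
9! / (3! × 1! × 2! × 1! × 2!) = 15120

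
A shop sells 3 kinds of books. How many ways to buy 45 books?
C(45+3-1, 3-1) = C(47, 2) = 1081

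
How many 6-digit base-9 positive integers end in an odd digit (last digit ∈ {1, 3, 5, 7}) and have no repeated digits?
Last∈{1,3,5,7}. Last=0: 0. Last nonzero: 4×7×P(7,4) = 23520. Total = 23520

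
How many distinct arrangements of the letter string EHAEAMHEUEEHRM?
14! / (1! × 5! × 2! × 2! × 1! × 3!) = 30270240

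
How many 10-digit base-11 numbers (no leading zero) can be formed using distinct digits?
First digit: 10 choices (nonzero). Then descending: 10 × 10 × 9 × 8 × 7 × 6 × 5 × 4 × 3 × 2 = 36288000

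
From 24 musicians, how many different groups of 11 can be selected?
C(24,11) = 24!/(11!×13!) = 2496144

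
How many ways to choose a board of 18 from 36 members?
C(36,18) = 36!/(18!×18!) = 9075135300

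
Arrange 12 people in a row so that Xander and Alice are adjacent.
Treat as block: (12-1)! × 2! = 39916800 × 2 = 79833600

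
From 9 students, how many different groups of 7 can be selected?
C(9,7) = 9!/(7!×2!) = 36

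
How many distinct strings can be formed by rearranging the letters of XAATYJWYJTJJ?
12! / (1! × 4! × 1! × 2! × 2! × 2!) = 2494800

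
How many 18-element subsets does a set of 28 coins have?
C(28,18) = 28!/(18!×10!) = 13123110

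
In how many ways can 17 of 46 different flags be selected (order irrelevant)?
C(46,17) = 46!/(17!×29!) = 1749695026860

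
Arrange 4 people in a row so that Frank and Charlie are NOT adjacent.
Total - adjacent = 4! - (4-1)!×2 = 24 - 12 = 12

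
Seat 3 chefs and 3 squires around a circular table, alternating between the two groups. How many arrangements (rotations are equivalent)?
Fix one of the chefs: (3-1)! ways for the remaining chefs, × 3! ways for the squires = 2 × 6 = 12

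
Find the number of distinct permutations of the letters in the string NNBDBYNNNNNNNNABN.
17! / (3! × 11! × 1! × 1! × 1!) = 1485120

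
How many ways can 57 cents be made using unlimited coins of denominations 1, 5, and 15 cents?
Coefficient of x^57 in 1/(1-x^1) · 1/(1-x^5) · 1/(1-x^15). Case on j = number of 15-cent coins (j = 0..3); remainder r = 57 - 15j is made from {1,5} in ⌊r/5⌋+1 ways. r = 57, 42, 27, 12 → 12 + 9 + 6 + 3 = 30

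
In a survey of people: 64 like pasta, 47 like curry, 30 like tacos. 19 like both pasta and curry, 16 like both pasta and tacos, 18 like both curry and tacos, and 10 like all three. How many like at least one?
|A∪B∪C| = 64+47+30-19-16-18+10 = 98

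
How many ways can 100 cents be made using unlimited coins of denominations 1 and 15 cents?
Coefficient of x^100 in 1/(1-x^1) · 1/(1-x^15). Use j coins of 15 for j = 0..⌊100/15⌋ = 6, the rest in 1s: 6 + 1 = 7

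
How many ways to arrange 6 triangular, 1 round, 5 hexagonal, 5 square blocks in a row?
17! / (6! × 1! × 5! × 5!) = 34306272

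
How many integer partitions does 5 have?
Pentagonal recurrence p(n) = p(n-1) + p(n-2) - p(n-5) - p(n-7) + p(n-12) + p(n-15) - ... gives p(0..4) = 1, 1, 2, 3, 5. p(5) = p(4) + p(3) - p(0) = 5 + 3 - 1 = 7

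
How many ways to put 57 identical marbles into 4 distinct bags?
C(57+4-1, 4-1) = C(60, 3) = 34220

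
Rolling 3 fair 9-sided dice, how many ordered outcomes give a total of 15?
Coefficient of x^15 in (x + x² + ... + x^9)^3. By inclusion-exclusion on dice exceeding 9: Σ_j (-1)^j C(3,j)·C(15-1-9j, 2) = C(3,0)·C(14,2) - C(3,1)·C(5,2) = 1·91 - 3·10 = 61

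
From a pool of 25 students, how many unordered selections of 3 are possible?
C(25,3) = 25!/(3!×22!) = 2300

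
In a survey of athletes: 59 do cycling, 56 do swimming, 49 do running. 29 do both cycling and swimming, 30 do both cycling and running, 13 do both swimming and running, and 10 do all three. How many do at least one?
|A∪B∪C| = 59+56+49-29-30-13+10 = 102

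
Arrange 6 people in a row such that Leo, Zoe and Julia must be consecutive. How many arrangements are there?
Treat the 3 as one block: (6-3+1)! × 3! = 24 × 6 = 144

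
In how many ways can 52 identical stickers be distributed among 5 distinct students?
C(52+5-1, 5-1) = C(56, 4) = 367290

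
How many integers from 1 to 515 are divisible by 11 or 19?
⌊515/11⌋ + ⌊515/19⌋ - ⌊515/209⌋ = 46 + 27 - 2 = 71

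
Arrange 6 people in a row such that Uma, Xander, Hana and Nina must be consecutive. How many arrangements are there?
Treat the 4 as one block: (6-4+1)! × 4! = 6 × 24 = 144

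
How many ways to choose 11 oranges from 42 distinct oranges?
C(42,11) = 42!/(11!×31!) = 4280561376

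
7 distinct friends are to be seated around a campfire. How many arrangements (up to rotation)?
Circular: fix one position, arrange the rest. (7-1)! = 720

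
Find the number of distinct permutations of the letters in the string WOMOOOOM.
8! / (5! × 1! × 2!) = 168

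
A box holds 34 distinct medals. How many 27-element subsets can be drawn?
C(34,27) = 34!/(27!×7!) = 5379616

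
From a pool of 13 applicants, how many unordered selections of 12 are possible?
C(13,12) = 13!/(12!×1!) = 13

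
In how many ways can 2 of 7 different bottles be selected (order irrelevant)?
C(7,2) = 7!/(2!×5!) = 21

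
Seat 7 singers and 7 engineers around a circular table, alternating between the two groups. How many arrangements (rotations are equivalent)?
Fix one of the singers: (7-1)! ways for the remaining singers, × 7! ways for the engineers = 720 × 5040 = 3628800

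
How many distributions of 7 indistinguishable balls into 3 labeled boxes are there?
C(7+3-1, 3-1) = C(9, 2) = 36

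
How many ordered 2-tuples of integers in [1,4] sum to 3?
Coefficient of x^3 in (x + x² + ... + x^4)^2. By inclusion-exclusion on dice exceeding 4: Σ_j (-1)^j C(2,j)·C(3-1-4j, 1) = C(2,0)·C(2,1) = 1·2 = 2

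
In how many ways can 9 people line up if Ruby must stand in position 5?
Fix one position: (9-1)! = 40320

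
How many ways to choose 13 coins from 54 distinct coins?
C(54,13) = 54!/(13!×41!) = 1108176102180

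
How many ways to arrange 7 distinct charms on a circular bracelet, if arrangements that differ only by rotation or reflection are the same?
(7-1)!/2 = 720/2 = 360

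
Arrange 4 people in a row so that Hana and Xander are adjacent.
Treat as block: (4-1)! × 2! = 6 × 2 = 12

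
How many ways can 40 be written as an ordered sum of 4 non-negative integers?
C(40+4-1, 4-1) = C(43, 3) = 12341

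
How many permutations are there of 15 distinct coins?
15! = 1307674368000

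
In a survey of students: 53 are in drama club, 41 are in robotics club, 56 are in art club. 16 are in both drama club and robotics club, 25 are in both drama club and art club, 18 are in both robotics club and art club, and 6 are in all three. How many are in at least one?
|A∪B∪C| = 53+41+56-16-25-18+6 = 97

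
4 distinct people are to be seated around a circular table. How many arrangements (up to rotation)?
Circular: fix one position, arrange the rest. (4-1)! = 6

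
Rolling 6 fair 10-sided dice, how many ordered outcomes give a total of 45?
Coefficient of x^45 in (x + x² + ... + x^10)^6. By inclusion-exclusion on dice exceeding 10: Σ_j (-1)^j C(6,j)·C(45-1-10j, 5) = C(6,0)·C(44,5) - C(6,1)·C(34,5) + C(6,2)·C(24,5) - C(6,3)·C(14,5) = 1·1086008 - 6·278256 + 15·42504 - 20·2002 = 13992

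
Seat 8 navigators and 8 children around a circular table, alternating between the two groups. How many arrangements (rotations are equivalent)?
Fix one of the navigators: (8-1)! ways for the remaining navigators, × 8! ways for the children = 5040 × 40320 = 203212800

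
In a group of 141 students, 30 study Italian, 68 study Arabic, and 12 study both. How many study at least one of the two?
|A∪B| = |A| + |B| - |A∩B| = 30 + 68 - 12 = 86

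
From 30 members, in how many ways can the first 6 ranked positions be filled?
P(30,6) = 30!/(30-6)! = 427518000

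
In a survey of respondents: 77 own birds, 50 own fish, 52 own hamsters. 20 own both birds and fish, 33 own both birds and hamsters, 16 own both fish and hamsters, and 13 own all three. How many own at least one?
|A∪B∪C| = 77+50+52-20-33-16+13 = 123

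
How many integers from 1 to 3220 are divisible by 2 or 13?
⌊3220/2⌋ + ⌊3220/13⌋ - ⌊3220/26⌋ = 1610 + 247 - 123 = 1734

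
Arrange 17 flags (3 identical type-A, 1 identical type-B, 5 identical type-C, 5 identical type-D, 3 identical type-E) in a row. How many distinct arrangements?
17! / (3! × 1! × 5! × 5! × 3!) = 686125440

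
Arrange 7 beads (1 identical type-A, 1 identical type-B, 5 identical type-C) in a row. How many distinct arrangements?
7! / (1! × 1! × 5!) = 42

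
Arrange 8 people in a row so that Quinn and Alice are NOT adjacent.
Total - adjacent = 8! - (8-1)!×2 = 40320 - 10080 = 30240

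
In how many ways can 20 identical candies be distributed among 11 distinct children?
C(20+11-1, 11-1) = C(30, 10) = 30045015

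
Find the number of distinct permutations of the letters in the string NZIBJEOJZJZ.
11! / (3! × 1! × 1! × 1! × 3! × 1! × 1!) = 1108800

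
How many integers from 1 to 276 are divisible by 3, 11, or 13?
⌊276/3⌋+⌊276/11⌋+⌊276/13⌋ - ⌊276/33⌋-⌊276/39⌋-⌊276/143⌋ + ⌊276/429⌋ = 92+25+21 - 8-7-1 + 0 = 122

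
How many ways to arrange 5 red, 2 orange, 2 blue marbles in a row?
9! / (5! × 2! × 2!) = 756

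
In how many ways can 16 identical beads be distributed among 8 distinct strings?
C(16+8-1, 8-1) = C(23, 7) = 245157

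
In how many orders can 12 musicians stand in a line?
12! = 479001600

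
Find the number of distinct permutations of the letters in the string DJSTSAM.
7! / (1! × 1! × 1! × 1! × 1! × 2!) = 2520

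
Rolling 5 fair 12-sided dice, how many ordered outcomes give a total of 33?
Coefficient of x^33 in (x + x² + ... + x^12)^5. By inclusion-exclusion on dice exceeding 12: Σ_j (-1)^j C(5,j)·C(33-1-12j, 4) = C(5,0)·C(32,4) - C(5,1)·C(20,4) + C(5,2)·C(8,4) = 1·35960 - 5·4845 + 10·70 = 12435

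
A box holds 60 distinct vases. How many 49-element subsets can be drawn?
C(60,49) = 60!/(49!×11!) = 342700125300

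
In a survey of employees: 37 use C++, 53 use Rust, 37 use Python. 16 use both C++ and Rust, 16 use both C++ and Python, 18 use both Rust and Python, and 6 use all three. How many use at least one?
|A∪B∪C| = 37+53+37-16-16-18+6 = 83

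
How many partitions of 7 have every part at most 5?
Let r_j(i) = number of partitions of i into parts ≤ j, for i = 0..7. r_1(i) = 1 for all i; r_j(i) = r_{j-1}(i) + r_j(i-j). Rows j = 2..5: ≤2: 1 1 2 2 3 3 4 4; ≤3: 1 1 2 3 4 5 7 8; ≤4: 1 1 2 3 5 6 9 11; ≤5: 1 1 2 3 5 7 10 13. r_5(7) = 13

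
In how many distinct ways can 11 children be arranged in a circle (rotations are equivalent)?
Circular: fix one position, arrange the rest. (11-1)! = 3628800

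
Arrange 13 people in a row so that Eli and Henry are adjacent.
Treat as block: (13-1)! × 2! = 479001600 × 2 = 958003200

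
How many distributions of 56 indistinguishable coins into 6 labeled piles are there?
C(56+6-1, 6-1) = C(61, 5) = 5949147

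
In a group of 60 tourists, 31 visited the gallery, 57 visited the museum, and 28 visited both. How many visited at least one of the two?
|A∪B| = |A| + |B| - |A∩B| = 31 + 57 - 28 = 60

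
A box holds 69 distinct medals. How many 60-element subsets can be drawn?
C(69,60) = 69!/(60!×9!) = 56672074888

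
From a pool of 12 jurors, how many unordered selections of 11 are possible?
C(12,11) = 12!/(11!×1!) = 12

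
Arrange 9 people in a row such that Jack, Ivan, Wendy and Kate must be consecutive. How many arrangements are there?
Treat the 4 as one block: (9-4+1)! × 4! = 720 × 24 = 17280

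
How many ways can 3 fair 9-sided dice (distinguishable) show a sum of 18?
Coefficient of x^18 in (x + x² + ... + x^9)^3. By inclusion-exclusion on dice exceeding 9: Σ_j (-1)^j C(3,j)·C(18-1-9j, 2) = C(3,0)·C(17,2) - C(3,1)·C(8,2) = 1·136 - 3·28 = 52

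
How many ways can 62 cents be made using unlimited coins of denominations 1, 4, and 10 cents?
Coefficient of x^62 in 1/(1-x^1) · 1/(1-x^4) · 1/(1-x^10). Case on j = number of 10-cent coins (j = 0..6); remainder r = 62 - 10j is made from {1,4} in ⌊r/4⌋+1 ways. r = 62, 52, 42, 32, 22, 12, 2 → 16 + 14 + 11 + 9 + 6 + 4 + 1 = 61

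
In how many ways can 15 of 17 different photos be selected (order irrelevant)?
C(17,15) = 17!/(15!×2!) = 136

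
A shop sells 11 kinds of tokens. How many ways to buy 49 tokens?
C(49+11-1, 11-1) = C(59, 10) = 62828356305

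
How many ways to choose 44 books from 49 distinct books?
C(49,44) = 49!/(44!×5!) = 1906884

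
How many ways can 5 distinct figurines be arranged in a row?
5! = 120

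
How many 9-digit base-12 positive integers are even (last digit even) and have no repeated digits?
Last∈{0,2,4,6,8,10}. Last=0: 6652800. Last nonzero: 5×10×P(10,7) = 30240000. Total = 36892800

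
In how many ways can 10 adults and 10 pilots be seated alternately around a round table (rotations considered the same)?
Fix one of the adults: (10-1)! ways for the remaining adults, × 10! ways for the pilots = 362880 × 3628800 = 1316818944000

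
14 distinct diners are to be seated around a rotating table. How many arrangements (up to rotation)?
Circular: fix one position, arrange the rest. (14-1)! = 6227020800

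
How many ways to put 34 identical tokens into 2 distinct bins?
C(34+2-1, 2-1) = C(35, 1) = 35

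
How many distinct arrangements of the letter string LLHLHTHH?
8! / (3! × 1! × 4!) = 280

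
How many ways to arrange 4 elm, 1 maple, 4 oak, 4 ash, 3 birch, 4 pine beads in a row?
20! / (4! × 1! × 4! × 4! × 3! × 4!) = 1222160940000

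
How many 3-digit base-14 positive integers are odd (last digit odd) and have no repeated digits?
Last∈{1,3,5,7,9,11,13}. Last=0: 0. Last nonzero: 7×12×P(12,1) = 1008. Total = 1008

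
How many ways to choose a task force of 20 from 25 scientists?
C(25,20) = 25!/(20!×5!) = 53130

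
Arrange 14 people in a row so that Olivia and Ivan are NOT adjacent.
Total - adjacent = 14! - (14-1)!×2 = 87178291200 - 12454041600 = 74724249600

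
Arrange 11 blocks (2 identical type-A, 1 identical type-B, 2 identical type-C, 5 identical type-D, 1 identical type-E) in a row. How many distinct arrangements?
11! / (2! × 1! × 2! × 5! × 1!) = 83160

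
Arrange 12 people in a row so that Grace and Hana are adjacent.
Treat as block: (12-1)! × 2! = 39916800 × 2 = 79833600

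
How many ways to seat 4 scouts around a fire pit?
Circular: fix one position, arrange the rest. (4-1)! = 6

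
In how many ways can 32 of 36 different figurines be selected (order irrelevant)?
C(36,32) = 36!/(32!×4!) = 58905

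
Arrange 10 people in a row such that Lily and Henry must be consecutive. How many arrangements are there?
Treat the 2 as one block: (10-2+1)! × 2! = 362880 × 2 = 725760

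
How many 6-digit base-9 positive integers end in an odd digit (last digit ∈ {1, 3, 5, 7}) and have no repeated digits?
Last∈{1,3,5,7}. Last=0: 0. Last nonzero: 4×7×P(7,4) = 23520. Total = 23520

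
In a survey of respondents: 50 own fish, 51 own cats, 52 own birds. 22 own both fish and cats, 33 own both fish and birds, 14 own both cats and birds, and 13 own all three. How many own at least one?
|A∪B∪C| = 50+51+52-22-33-14+13 = 97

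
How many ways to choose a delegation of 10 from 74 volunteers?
C(74,10) = 74!/(10!×64!) = 718406958841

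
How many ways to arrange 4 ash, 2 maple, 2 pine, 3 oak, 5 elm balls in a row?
16! / (4! × 2! × 2! × 3! × 5!) = 302702400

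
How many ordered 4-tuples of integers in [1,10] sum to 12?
Coefficient of x^12 in (x + x² + ... + x^10)^4. By inclusion-exclusion on dice exceeding 10: Σ_j (-1)^j C(4,j)·C(12-1-10j, 3) = C(4,0)·C(11,3) = 1·165 = 165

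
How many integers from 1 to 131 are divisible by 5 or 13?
⌊131/5⌋ + ⌊131/13⌋ - ⌊131/65⌋ = 26 + 10 - 2 = 34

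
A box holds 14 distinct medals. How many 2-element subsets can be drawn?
C(14,2) = 14!/(2!×12!) = 91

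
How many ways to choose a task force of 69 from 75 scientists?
C(75,69) = 75!/(69!×6!) = 201359550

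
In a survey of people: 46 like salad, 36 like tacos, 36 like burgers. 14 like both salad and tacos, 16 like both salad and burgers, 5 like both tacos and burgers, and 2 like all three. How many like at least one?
|A∪B∪C| = 46+36+36-14-16-5+2 = 85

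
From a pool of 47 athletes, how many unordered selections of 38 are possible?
C(47,38) = 47!/(38!×9!) = 1362649145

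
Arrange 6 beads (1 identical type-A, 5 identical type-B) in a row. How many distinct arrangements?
6! / (1! × 5!) = 6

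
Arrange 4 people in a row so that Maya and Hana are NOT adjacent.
Total - adjacent = 4! - (4-1)!×2 = 24 - 12 = 12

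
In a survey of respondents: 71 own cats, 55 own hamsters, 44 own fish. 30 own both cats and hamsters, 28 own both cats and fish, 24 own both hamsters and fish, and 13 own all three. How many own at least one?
|A∪B∪C| = 71+55+44-30-28-24+13 = 101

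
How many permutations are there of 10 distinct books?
10! = 3628800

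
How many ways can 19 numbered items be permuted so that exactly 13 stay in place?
Choose the 13 fixed points C(19,13) = 27132, derange the rest: !6 = Σ_{j=0}^{6} (-1)^j·6!/j! = 720 - 720 + 360 - 120 + 30 - 6 + 1 = 265. Product = 27132 × 265 = 7189980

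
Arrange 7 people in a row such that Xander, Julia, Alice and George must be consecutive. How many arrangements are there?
Treat the 4 as one block: (7-4+1)! × 4! = 24 × 24 = 576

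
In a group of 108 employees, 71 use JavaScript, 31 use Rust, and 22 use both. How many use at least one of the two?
|A∪B| = |A| + |B| - |A∩B| = 71 + 31 - 22 = 80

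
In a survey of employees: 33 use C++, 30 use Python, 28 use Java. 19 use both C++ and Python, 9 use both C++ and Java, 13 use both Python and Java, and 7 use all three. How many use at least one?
|A∪B∪C| = 33+30+28-19-9-13+7 = 57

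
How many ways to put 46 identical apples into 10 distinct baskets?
C(46+10-1, 10-1) = C(55, 9) = 6358402050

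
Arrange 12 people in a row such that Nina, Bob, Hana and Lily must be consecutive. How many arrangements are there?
Treat the 4 as one block: (12-4+1)! × 4! = 362880 × 24 = 8709120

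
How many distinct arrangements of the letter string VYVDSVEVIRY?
11! / (4! × 1! × 1! × 1! × 1! × 2! × 1!) = 831600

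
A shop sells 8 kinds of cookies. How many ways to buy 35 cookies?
C(35+8-1, 8-1) = C(42, 7) = 26978328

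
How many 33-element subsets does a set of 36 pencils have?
C(36,33) = 36!/(33!×3!) = 7140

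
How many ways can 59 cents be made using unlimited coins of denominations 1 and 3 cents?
Coefficient of x^59 in 1/(1-x^1) · 1/(1-x^3). Use j coins of 3 for j = 0..⌊59/3⌋ = 19, the rest in 1s: 19 + 1 = 20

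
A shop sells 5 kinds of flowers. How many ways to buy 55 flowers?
C(55+5-1, 5-1) = C(59, 4) = 455126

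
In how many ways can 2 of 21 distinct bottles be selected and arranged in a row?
P(21,2) = 21!/(21-2)! = 420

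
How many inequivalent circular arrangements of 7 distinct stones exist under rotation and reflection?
(7-1)!/2 = 720/2 = 360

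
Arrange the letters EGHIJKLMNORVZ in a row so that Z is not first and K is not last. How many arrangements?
By inclusion-exclusion: 13! - 2×(13-1)! + (13-2)! = 6227020800 - 958003200 + 39916800 = 5308934400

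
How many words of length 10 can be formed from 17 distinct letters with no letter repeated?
P(17,10) = 17!/(17-10)! = 70572902400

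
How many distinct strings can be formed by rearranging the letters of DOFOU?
5! / (1! × 1! × 1! × 2!) = 60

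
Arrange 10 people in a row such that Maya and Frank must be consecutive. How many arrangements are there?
Treat the 2 as one block: (10-2+1)! × 2! = 362880 × 2 = 725760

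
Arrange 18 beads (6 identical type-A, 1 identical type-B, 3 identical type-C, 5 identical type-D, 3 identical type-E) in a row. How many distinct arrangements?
18! / (6! × 1! × 3! × 5! × 3!) = 2058376320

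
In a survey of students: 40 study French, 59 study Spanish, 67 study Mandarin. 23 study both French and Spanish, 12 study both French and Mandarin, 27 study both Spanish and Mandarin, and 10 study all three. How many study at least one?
|A∪B∪C| = 40+59+67-23-12-27+10 = 114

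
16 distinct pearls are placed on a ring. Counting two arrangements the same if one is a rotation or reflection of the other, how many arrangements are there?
(16-1)!/2 = 1307674368000/2 = 653837184000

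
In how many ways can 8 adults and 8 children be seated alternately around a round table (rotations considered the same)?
Fix one of the adults: (8-1)! ways for the remaining adults, × 8! ways for the children = 5040 × 40320 = 203212800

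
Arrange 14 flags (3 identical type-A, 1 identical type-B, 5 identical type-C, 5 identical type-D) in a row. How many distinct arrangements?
14! / (3! × 1! × 5! × 5!) = 1009008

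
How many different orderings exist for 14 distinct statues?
14! = 87178291200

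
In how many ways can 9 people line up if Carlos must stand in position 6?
Fix one position: (9-1)! = 40320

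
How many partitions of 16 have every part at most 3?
Let r_j(i) = number of partitions of i into parts ≤ j, for i = 0..16. r_1(i) = 1 for all i; r_j(i) = r_{j-1}(i) + r_j(i-j). Rows j = 2..3: ≤2: 1 1 2 2 3 3 4 4 5 5 6 6 7 7 8 8 9; ≤3: 1 1 2 3 4 5 7 8 10 12 14 16 19 21 24 27 30. r_3(16) = 30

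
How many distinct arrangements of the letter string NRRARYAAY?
9! / (3! × 3! × 2! × 1!) = 5040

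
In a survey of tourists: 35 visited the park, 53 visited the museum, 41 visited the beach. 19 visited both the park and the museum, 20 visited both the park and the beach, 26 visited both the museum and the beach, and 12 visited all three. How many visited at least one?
|A∪B∪C| = 35+53+41-19-20-26+12 = 76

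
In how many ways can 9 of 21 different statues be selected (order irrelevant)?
C(21,9) = 21!/(9!×12!) = 293930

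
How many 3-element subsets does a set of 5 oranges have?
C(5,3) = 5!/(3!×2!) = 10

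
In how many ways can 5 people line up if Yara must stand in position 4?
Fix one position: (5-1)! = 24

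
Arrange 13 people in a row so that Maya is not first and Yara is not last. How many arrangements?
By inclusion-exclusion: 13! - 2×(13-1)! + (13-2)! = 6227020800 - 958003200 + 39916800 = 5308934400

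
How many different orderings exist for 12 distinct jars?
12! = 479001600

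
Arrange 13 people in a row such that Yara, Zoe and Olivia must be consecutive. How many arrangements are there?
Treat the 3 as one block: (13-3+1)! × 3! = 39916800 × 6 = 239500800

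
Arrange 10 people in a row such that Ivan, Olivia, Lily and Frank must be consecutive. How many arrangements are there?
Treat the 4 as one block: (10-4+1)! × 4! = 5040 × 24 = 120960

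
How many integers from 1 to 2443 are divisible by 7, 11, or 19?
⌊2443/7⌋+⌊2443/11⌋+⌊2443/19⌋ - ⌊2443/77⌋-⌊2443/133⌋-⌊2443/209⌋ + ⌊2443/1463⌋ = 349+222+128 - 31-18-11 + 1 = 640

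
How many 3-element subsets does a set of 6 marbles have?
C(6,3) = 6!/(3!×3!) = 20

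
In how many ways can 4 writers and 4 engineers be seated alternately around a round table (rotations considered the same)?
Fix one of the writers: (4-1)! ways for the remaining writers, × 4! ways for the engineers = 6 × 24 = 144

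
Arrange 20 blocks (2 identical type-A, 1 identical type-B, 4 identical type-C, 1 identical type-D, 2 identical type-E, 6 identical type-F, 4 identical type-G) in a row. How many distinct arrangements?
20! / (2! × 1! × 4! × 1! × 2! × 6! × 4!) = 1466593128000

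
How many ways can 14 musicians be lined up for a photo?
14! = 87178291200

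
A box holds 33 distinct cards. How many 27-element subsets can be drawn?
C(33,27) = 33!/(27!×6!) = 1107568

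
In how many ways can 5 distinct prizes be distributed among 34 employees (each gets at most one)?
P(34,5) = 34!/(34-5)! = 33390720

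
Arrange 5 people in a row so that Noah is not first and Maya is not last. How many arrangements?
By inclusion-exclusion: 5! - 2×(5-1)! + (5-2)! = 120 - 48 + 6 = 78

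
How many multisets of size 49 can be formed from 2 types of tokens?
C(49+2-1, 2-1) = C(50, 1) = 50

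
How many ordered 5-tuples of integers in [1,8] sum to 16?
Coefficient of x^16 in (x + x² + ... + x^8)^5. By inclusion-exclusion on dice exceeding 8: Σ_j (-1)^j C(5,j)·C(16-1-8j, 4) = C(5,0)·C(15,4) - C(5,1)·C(7,4) = 1·1365 - 5·35 = 1190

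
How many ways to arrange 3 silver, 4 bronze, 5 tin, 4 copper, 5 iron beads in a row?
21! / (3! × 4! × 5! × 4! × 5!) = 1026615189600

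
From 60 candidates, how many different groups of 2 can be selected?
C(60,2) = 60!/(2!×58!) = 1770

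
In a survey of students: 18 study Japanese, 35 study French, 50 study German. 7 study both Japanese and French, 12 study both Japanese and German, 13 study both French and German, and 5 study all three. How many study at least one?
|A∪B∪C| = 18+35+50-7-12-13+5 = 76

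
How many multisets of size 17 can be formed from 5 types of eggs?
C(17+5-1, 5-1) = C(21, 4) = 5985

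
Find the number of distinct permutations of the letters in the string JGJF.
4! / (1! × 2! × 1!) = 12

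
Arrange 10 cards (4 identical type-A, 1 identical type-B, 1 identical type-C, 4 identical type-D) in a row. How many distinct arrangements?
10! / (4! × 1! × 1! × 4!) = 6300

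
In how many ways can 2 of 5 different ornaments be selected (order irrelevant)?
C(5,2) = 5!/(2!×3!) = 10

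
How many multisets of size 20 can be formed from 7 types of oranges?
C(20+7-1, 7-1) = C(26, 6) = 230230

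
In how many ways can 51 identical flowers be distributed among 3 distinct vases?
C(51+3-1, 3-1) = C(53, 2) = 1378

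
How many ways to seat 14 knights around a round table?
Circular: fix one position, arrange the rest. (14-1)! = 6227020800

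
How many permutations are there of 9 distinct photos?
9! = 362880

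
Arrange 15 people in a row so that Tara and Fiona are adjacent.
Treat as block: (15-1)! × 2! = 87178291200 × 2 = 174356582400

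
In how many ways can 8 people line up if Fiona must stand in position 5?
Fix one position: (8-1)! = 5040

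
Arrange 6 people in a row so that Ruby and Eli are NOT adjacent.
Total - adjacent = 6! - (6-1)!×2 = 720 - 240 = 480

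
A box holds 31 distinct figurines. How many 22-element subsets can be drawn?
C(31,22) = 31!/(22!×9!) = 20160075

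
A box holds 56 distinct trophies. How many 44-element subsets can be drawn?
C(56,44) = 56!/(44!×12!) = 558383307300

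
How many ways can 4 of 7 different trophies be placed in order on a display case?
P(7,4) = 7!/(7-4)! = 840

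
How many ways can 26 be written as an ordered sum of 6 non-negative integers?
C(26+6-1, 6-1) = C(31, 5) = 169911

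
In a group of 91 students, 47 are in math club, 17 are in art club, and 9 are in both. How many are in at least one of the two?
|A∪B| = |A| + |B| - |A∩B| = 47 + 17 - 9 = 55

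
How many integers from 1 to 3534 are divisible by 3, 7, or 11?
⌊3534/3⌋+⌊3534/7⌋+⌊3534/11⌋ - ⌊3534/21⌋-⌊3534/33⌋-⌊3534/77⌋ + ⌊3534/231⌋ = 1178+504+321 - 168-107-45 + 15 = 1698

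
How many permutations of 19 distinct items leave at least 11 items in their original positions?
Exactly j fixed points: C(19,j)·!(19-j); sum over j ≥ 11 (derangement numbers via !m = (m-1)·(!(m-1) + !(m-2)): !0..!8 = 1, 0, 1, 2, 9, 44, 265, 1854, 14833). Σ_{j=11}^{19} C(19,j)·!(19-j) = C(19,11)·!8 + C(19,12)·!7 + C(19,13)·!6 + C(19,14)·!5 + C(19,15)·!4 + C(19,16)·!3 + C(19,17)·!2 + C(19,18)·!1 + C(19,19)·!0 = 75582·14833 + 50388·1854 + 27132·265 + 11628·44 + 3876·9 + 969·2 + 171·1 + 19·0 + 1·1 = 1222265764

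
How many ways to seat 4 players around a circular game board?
Circular: fix one position, arrange the rest. (4-1)! = 6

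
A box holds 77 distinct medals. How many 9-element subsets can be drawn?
C(77,9) = 77!/(9!×68!) = 161322559475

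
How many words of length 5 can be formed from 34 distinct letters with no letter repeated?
P(34,5) = 34!/(34-5)! = 33390720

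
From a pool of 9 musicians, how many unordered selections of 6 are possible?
C(9,6) = 9!/(6!×3!) = 84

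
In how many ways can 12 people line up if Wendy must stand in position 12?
Fix one position: (12-1)! = 39916800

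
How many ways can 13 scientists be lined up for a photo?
13! = 6227020800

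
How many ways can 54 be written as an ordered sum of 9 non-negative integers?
C(54+9-1, 9-1) = C(62, 8) = 3381098545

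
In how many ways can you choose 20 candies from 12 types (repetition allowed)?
C(20+12-1, 12-1) = C(31, 11) = 84672315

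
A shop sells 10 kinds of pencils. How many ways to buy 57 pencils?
C(57+10-1, 10-1) = C(66, 9) = 37014131440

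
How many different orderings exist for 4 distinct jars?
4! = 24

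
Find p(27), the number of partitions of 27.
Pentagonal recurrence p(n) = p(n-1) + p(n-2) - p(n-5) - p(n-7) + p(n-12) + p(n-15) - ... gives p(0..26) = 1, 1, 2, 3, 5, 7, 11, 15, 22, 30, 42, 56, 77, 101, 135, 176, 231, 297, 385, 490, 627, 792, 1002, 1255, 1575, 1958, 2436. p(27) = p(26) + p(25) - p(22) - p(20) + p(15) + p(12) - p(5) - p(1) = 2436 + 1958 - 1002 - 627 + 176 + 77 - 7 - 1 = 3010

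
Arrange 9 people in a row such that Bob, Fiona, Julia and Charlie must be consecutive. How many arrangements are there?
Treat the 4 as one block: (9-4+1)! × 4! = 720 × 24 = 17280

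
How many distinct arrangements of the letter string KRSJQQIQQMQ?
11! / (1! × 1! × 5! × 1! × 1! × 1! × 1!) = 332640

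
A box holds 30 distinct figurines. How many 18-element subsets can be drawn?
C(30,18) = 30!/(18!×12!) = 86493225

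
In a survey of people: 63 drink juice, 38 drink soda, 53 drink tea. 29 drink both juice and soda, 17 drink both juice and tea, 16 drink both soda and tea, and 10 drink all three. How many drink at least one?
|A∪B∪C| = 63+38+53-29-17-16+10 = 102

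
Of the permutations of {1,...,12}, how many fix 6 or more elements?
Exactly j fixed points: C(12,j)·!(12-j); sum over j ≥ 6 (derangement numbers via !m = (m-1)·(!(m-1) + !(m-2)): !0..!6 = 1, 0, 1, 2, 9, 44, 265). Σ_{j=6}^{12} C(12,j)·!(12-j) = C(12,6)·!6 + C(12,7)·!5 + C(12,8)·!4 + C(12,9)·!3 + C(12,10)·!2 + C(12,11)·!1 + C(12,12)·!0 = 924·265 + 792·44 + 495·9 + 220·2 + 66·1 + 12·0 + 1·1 = 284670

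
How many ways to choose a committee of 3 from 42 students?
C(42,3) = 42!/(3!×39!) = 11480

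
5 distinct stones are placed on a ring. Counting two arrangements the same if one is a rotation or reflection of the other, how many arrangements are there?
(5-1)!/2 = 24/2 = 12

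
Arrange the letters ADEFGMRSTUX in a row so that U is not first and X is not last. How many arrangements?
By inclusion-exclusion: 11! - 2×(11-1)! + (11-2)! = 39916800 - 7257600 + 362880 = 33022080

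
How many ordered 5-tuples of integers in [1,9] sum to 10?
Coefficient of x^10 in (x + x² + ... + x^9)^5. By inclusion-exclusion on dice exceeding 9: Σ_j (-1)^j C(5,j)·C(10-1-9j, 4) = C(5,0)·C(9,4) = 1·126 = 126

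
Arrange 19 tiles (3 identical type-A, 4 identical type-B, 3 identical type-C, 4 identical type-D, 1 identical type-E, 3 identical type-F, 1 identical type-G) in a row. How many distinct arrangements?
19! / (3! × 4! × 3! × 4! × 1! × 3! × 1!) = 977728752000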